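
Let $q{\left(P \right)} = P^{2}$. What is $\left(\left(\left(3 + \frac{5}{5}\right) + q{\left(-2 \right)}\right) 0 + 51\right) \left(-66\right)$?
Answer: $-3366$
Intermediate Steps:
$\left(\left(\left(3 + \frac{5}{5}\right) + q{\left(-2 \right)}\right) 0 + 51\right) \left(-66\right) = \left(\left(\left(3 + \frac{5}{5}\right) + \left(-2\right)^{2}\right) 0 + 51\right) \left(-66\right) = \left(\left(\left(3 + 5 \cdot \frac{1}{5}\right) + 4\right) 0 + 51\right) \left(-66\right) = \left(\left(\left(3 + 1\right) + 4\right) 0 + 51\right) \left(-66\right) = \left(\left(4 + 4\right) 0 + 51\right) \left(-66\right) = \left(8 \cdot 0 + 51\right) \left(-66\right) = \left(0 + 51\right) \left(-66\right) = 51 \left(-66\right) = -3366$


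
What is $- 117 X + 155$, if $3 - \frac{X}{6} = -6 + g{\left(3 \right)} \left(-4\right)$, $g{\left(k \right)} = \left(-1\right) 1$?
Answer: $-3355$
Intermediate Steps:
$g{\left(k \right)} = -1$
$X = 30$ ($X = 18 - 6 \left(-6 - -4\right) = 18 - 6 \left(-6 + 4\right) = 18 - -12 = 18 + 12 = 30$)
$- 117 X + 155 = \left(-117\right) 30 + 155 = -3510 + 155 = -3355$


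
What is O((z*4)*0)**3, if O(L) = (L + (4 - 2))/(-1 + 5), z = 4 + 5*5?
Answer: 1/8 ≈ 0.12500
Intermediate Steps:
z = 29 (z = 4 + 25 = 29)
O(L) = 1/2 + L/4 (O(L) = (L + 2)/4 = (2 + L)*(1/4) = 1/2 + L/4)
O((z*4)*0)**3 = (1/2 + ((29*4)*0)/4)**3 = (1/2 + (116*0)/4)**3 = (1/2 + (1/4)*0)**3 = (1/2 + 0)**3 = (1/2)**3 = 1/8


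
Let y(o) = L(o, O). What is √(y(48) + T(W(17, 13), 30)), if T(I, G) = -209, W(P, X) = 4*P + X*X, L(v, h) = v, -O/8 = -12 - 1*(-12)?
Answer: I*√161 ≈ 12.689*I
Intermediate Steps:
O = 0 (O = -8*(-12 - 1*(-12)) = -8*(-12 + 12) = -8*0 = 0)
W(P, X) = X² + 4*P (W(P, X) = 4*P + X² = X² + 4*P)
y(o) = o
√(y(48) + T(W(17, 13), 30)) = √(48 - 209) = √(-161) = I*√161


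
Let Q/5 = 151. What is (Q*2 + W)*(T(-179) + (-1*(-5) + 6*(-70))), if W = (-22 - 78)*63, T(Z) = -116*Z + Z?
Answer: -96614300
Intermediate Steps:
Q = 755 (Q = 5*151 = 755)
T(Z) = -115*Z
W = -6300 (W = -100*63 = -6300)
(Q*2 + W)*(T(-179) + (-1*(-5) + 6*(-70))) = (755*2 - 6300)*(-115*(-179) + (-1*(-5) + 6*(-70))) = (1510 - 6300)*(20585 + (5 - 420)) = -4790*(20585 - 415) = -4790*20170 = -96614300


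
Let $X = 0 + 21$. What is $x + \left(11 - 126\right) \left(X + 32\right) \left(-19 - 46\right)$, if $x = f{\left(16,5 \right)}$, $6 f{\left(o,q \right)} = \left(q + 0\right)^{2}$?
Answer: $\frac{2377075}{6} \approx 3.9618 \cdot 10^{5}$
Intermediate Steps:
$f{\left(o,q \right)} = \frac{q^{2}}{6}$ ($f{\left(o,q \right)} = \frac{\left(q + 0\right)^{2}}{6} = \frac{q^{2}}{6}$)
$X = 21$
$x = \frac{25}{6}$ ($x = \frac{5^{2}}{6} = \frac{1}{6} \cdot 25 = \frac{25}{6} \approx 4.1667$)
$x + \left(11 - 126\right) \left(X + 32\right) \left(-19 - 46\right) = \frac{25}{6} + \left(11 - 126\right) \left(21 + 32\right) \left(-19 - 46\right) = \frac{25}{6} + \left(-115\right) 53 \left(-65\right) = \frac{25}{6} - -396175 = \frac{25}{6} + 396175 = \frac{2377075}{6}$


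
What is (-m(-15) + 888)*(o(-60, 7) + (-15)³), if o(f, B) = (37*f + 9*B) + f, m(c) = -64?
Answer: -5323584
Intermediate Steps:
o(f, B) = 9*B + 38*f (o(f, B) = (9*B + 37*f) + f = 9*B + 38*f)
(-m(-15) + 888)*(o(-60, 7) + (-15)³) = (-1*(-64) + 888)*((9*7 + 38*(-60)) + (-15)³) = (64 + 888)*((63 - 2280) - 3375) = 952*(-2217 - 3375) = 952*(-5592) = -5323584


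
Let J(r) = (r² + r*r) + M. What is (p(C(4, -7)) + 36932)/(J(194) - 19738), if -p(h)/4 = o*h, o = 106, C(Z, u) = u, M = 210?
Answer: 9975/13936 ≈ 0.71577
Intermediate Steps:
J(r) = 210 + 2*r² (J(r) = (r² + r*r) + 210 = (r² + r²) + 210 = 2*r² + 210 = 210 + 2*r²)
p(h) = -424*h
(p(C(4, -7)) + 36932)/(J(194) - 19738) = (-424*(-7) + 36932)/((210 + 2*194²) - 19738) = (2968 + 36932)/((210 + 2*37636) - 19738) = 39900/((210 + 75272) - 19738) = 39900/(75482 - 19738) = 39900/55744 = 39900*(1/55744) = 9975/13936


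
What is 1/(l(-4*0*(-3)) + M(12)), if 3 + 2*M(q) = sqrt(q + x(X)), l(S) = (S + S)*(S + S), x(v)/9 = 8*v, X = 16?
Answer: 2/385 + 4*sqrt(291)/1155 ≈ 0.064273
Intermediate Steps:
x(v) = 72*v (x(v) = 9*(8*v) = 72*v)
l(S) = 4*S**2 (l(S) = (2*S)*(2*S) = 4*S**2)
M(q) = -3/2 + sqrt(1152 + q)/2 (M(q) = -3/2 + sqrt(q + 72*16)/2 = -3/2 + sqrt(q + 1152)/2 = -3/2 + sqrt(1152 + q)/2)
1/(l(-4*0*(-3)) + M(12)) = 1/(4*(-4*0*(-3))**2 + (-3/2 + sqrt(1152 + 12)/2)) = 1/(4*(0*(-3))**2 + (-3/2 + sqrt(1164)/2)) = 1/(4*0**2 + (-3/2 + (2*sqrt(291))/2)) = 1/(4*0 + (-3/2 + sqrt(291))) = 1/(0 + (-3/2 + sqrt(291))) = 1/(-3/2 + sqrt(291))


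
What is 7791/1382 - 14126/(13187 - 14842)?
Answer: 32416237/2287210 ≈ 14.173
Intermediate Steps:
7791/1382 - 14126/(13187 - 14842) = 7791*(1/1382) - 14126/(-1655) = 7791/1382 - 14126*(-1/1655) = 7791/1382 + 14126/1655 = 32416237/2287210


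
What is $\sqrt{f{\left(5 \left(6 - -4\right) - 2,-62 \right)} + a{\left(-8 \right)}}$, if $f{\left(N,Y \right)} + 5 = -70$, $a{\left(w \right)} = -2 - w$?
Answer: $i \sqrt{69} \approx 8.3066 i$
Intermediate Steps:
$f{\left(N,Y \right)} = -75$ ($f{\left(N,Y \right)} = -5 - 70 = -75$)
$\sqrt{f{\left(5 \left(6 - -4\right) - 2,-62 \right)} + a{\left(-8 \right)}} = \sqrt{-75 - -6} = \sqrt{-75 + \left(-2 + 8\right)} = \sqrt{-75 + 6} = \sqrt{-69} = i \sqrt{69}$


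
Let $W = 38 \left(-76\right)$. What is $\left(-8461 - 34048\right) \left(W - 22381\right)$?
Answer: $1074159921$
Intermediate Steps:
$W = -2888$
$\left(-8461 - 34048\right) \left(W - 22381\right) = \left(-8461 - 34048\right) \left(-2888 - 22381\right) = \left(-42509\right) \left(-25269\right) = 1074159921$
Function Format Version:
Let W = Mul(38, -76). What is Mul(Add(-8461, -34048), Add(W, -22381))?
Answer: 1074159921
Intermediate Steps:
W = -2888
Mul(Add(-8461, -34048), Add(W, -22381)) = Mul(Add(-8461, -34048), Add(-2888, -22381)) = Mul(-42509, -25269) = 1074159921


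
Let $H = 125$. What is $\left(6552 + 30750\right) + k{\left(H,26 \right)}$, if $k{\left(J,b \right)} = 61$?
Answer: $37363$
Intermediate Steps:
$\left(6552 + 30750\right) + k{\left(H,26 \right)} = \left(6552 + 30750\right) + 61 = 37302 + 61 = 37363$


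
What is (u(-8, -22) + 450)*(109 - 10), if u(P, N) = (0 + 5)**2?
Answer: 47025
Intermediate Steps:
u(P, N) = 25 (u(P, N) = 5**2 = 25)
(u(-8, -22) + 450)*(109 - 10) = (25 + 450)*(109 - 10) = 475*99 = 47025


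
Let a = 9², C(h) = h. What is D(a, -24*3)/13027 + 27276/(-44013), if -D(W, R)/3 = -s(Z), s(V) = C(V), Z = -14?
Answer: -17008238/27302731 ≈ -0.62295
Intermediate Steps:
a = 81
s(V) = V
D(W, R) = -42 (D(W, R) = -(-3)*(-14) = -3*14 = -42)
D(a, -24*3)/13027 + 27276/(-44013) = -42/13027 + 27276/(-44013) = -42*1/13027 + 27276*(-1/44013) = -6/1861 - 9092/14671 = -17008238/27302731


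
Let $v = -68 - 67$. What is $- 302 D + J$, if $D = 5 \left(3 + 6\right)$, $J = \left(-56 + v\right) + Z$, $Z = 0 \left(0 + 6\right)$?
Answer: $-13781$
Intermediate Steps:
$v = -135$
$Z = 0$ ($Z = 0 \cdot 6 = 0$)
$J = -191$ ($J = \left(-56 - 135\right) + 0 = -191 + 0 = -191$)
$D = 45$ ($D = 5 \cdot 9 = 45$)
$- 302 D + J = \left(-302\right) 45 - 191 = -13590 - 191 = -13781$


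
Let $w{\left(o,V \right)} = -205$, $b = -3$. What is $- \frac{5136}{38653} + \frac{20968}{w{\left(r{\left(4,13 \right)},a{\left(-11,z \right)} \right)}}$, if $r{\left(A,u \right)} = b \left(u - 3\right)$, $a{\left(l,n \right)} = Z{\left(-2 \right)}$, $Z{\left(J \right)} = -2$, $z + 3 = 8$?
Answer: $- \frac{811528984}{7923865} \approx -102.42$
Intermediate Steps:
$z = 5$ ($z = -3 + 8 = 5$)
$a{\left(l,n \right)} = -2$
$r{\left(A,u \right)} = 9 - 3 u$ ($r{\left(A,u \right)} = - 3 \left(u - 3\right) = - 3 \left(-3 + u\right) = 9 - 3 u$)
$- \frac{5136}{38653} + \frac{20968}{w{\left(r{\left(4,13 \right)},a{\left(-11,z \right)} \right)}} = - \frac{5136}{38653} + \frac{20968}{-205} = \left(-5136\right) \frac{1}{38653} + 20968 \left(- \frac{1}{205}\right) = - \frac{5136}{38653} - \frac{20968}{205} = - \frac{811528984}{7923865}$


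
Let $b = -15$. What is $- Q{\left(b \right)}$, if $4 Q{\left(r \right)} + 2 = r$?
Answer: $\frac{17}{4} \approx 4.25$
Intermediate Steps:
$Q{\left(r \right)} = - \frac{1}{2} + \frac{r}{4}$
$- Q{\left(b \right)} = - (- \frac{1}{2} + \frac{1}{4} \left(-15\right)) = - (- \frac{1}{2} - \frac{15}{4}) = \left(-1\right) \left(- \frac{17}{4}\right) = \frac{17}{4}$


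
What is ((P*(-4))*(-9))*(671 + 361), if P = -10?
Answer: -371520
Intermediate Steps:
((P*(-4))*(-9))*(671 + 361) = (-10*(-4)*(-9))*(671 + 361) = (40*(-9))*1032 = -360*1032 = -371520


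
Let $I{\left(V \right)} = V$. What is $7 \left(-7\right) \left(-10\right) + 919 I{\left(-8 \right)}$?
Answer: $-6862$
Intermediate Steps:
$7 \left(-7\right) \left(-10\right) + 919 I{\left(-8 \right)} = 7 \left(-7\right) \left(-10\right) + 919 \left(-8\right) = \left(-49\right) \left(-10\right) - 7352 = 490 - 7352 = -6862$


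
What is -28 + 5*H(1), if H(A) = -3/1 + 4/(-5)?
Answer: -47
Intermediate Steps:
H(A) = -19/5 (H(A) = -3*1 + 4*(-⅕) = -3 - ⅘ = -19/5)
-28 + 5*H(1) = -28 + 5*(-19/5) = -28 - 19 = -47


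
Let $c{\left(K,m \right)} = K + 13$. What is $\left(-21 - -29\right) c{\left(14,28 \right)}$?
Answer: $216$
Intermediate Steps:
$c{\left(K,m \right)} = 13 + K$
$\left(-21 - -29\right) c{\left(14,28 \right)} = \left(-21 - -29\right) \left(13 + 14\right) = \left(-21 + 29\right) 27 = 8 \cdot 27 = 216$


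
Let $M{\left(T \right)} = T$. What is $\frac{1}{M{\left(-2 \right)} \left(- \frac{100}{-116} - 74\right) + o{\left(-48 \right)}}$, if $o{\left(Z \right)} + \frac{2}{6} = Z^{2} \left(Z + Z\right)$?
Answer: $- \frac{87}{19230311} \approx -4.5241 \cdot 10^{-6}$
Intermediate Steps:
$o{\left(Z \right)} = - \frac{1}{3} + 2 Z^{3}$ ($o{\left(Z \right)} = - \frac{1}{3} + Z^{2} \left(Z + Z\right) = - \frac{1}{3} + Z^{2} \cdot 2 Z = - \frac{1}{3} + 2 Z^{3}$)
$\frac{1}{M{\left(-2 \right)} \left(- \frac{100}{-116} - 74\right) + o{\left(-48 \right)}} = \frac{1}{- 2 \left(- \frac{100}{-116} - 74\right) + \left(- \frac{1}{3} + 2 \left(-48\right)^{3}\right)} = \frac{1}{- 2 \left(\left(-100\right) \left(- \frac{1}{116}\right) - 74\right) + \left(- \frac{1}{3} + 2 \left(-110592\right)\right)} = \frac{1}{- 2 \left(\frac{25}{29} - 74\right) - \frac{663553}{3}} = \frac{1}{\left(-2\right) \left(- \frac{2121}{29}\right) - \frac{663553}{3}} = \frac{1}{\frac{4242}{29} - \frac{663553}{3}} = \frac{1}{- \frac{19230311}{87}} = - \frac{87}{19230311}$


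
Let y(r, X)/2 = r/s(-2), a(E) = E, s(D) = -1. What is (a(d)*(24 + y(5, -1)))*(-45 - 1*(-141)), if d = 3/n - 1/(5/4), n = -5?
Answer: -9408/5 ≈ -1881.6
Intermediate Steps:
d = -7/5 (d = 3/(-5) - 1/(5/4) = 3*(-⅕) - 1/(5*(¼)) = -⅗ - 1/5/4 = -⅗ - 1*⅘ = -⅗ - ⅘ = -7/5 ≈ -1.4000)
y(r, X) = -2*r (y(r, X) = 2*(r/(-1)) = 2*(r*(-1)) = 2*(-r) = -2*r)
(a(d)*(24 + y(5, -1)))*(-45 - 1*(-141)) = (-7*(24 - 2*5)/5)*(-45 - 1*(-141)) = (-7*(24 - 10)/5)*(-45 + 141) = -7/5*14*96 = -98/5*96 = -9408/5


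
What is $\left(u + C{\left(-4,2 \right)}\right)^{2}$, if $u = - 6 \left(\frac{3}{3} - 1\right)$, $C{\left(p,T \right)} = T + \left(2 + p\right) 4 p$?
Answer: $1156$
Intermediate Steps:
$C{\left(p,T \right)} = T + p \left(8 + 4 p\right)$ ($C{\left(p,T \right)} = T + \left(8 + 4 p\right) p = T + p \left(8 + 4 p\right)$)
$u = 0$ ($u = - 6 \left(3 \cdot \frac{1}{3} - 1\right) = - 6 \left(1 - 1\right) = \left(-6\right) 0 = 0$)
$\left(u + C{\left(-4,2 \right)}\right)^{2} = \left(0 + \left(2 + 4 \left(-4\right)^{2} + 8 \left(-4\right)\right)\right)^{2} = \left(0 + \left(2 + 4 \cdot 16 - 32\right)\right)^{2} = \left(0 + \left(2 + 64 - 32\right)\right)^{2} = \left(0 + 34\right)^{2} = 34^{2} = 1156$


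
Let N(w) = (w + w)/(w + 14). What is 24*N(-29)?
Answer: 464/5 ≈ 92.800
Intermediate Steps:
N(w) = 2*w/(14 + w) (N(w) = (2*w)/(14 + w) = 2*w/(14 + w))
24*N(-29) = 24*(2*(-29)/(14 - 29)) = 24*(2*(-29)/(-15)) = 24*(2*(-29)*(-1/15)) = 24*(58/15) = 464/5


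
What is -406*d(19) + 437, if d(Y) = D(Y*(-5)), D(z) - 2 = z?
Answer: 38195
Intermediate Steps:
D(z) = 2 + z
d(Y) = 2 - 5*Y (d(Y) = 2 + Y*(-5) = 2 - 5*Y)
-406*d(19) + 437 = -406*(2 - 5*19) + 437 = -406*(2 - 95) + 437 = -406*(-93) + 437 = 37758 + 437 = 38195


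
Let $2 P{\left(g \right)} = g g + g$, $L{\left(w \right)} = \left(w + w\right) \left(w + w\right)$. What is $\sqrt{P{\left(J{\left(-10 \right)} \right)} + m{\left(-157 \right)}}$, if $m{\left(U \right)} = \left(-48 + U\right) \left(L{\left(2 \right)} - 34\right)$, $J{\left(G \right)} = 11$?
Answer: $2 \sqrt{939} \approx 61.286$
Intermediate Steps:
$L{\left(w \right)} = 4 w^{2}$ ($L{\left(w \right)} = 2 w 2 w = 4 w^{2}$)
$P{\left(g \right)} = \frac{g}{2} + \frac{g^{2}}{2}$ ($P{\left(g \right)} = \frac{g g + g}{2} = \frac{g^{2} + g}{2} = \frac{g + g^{2}}{2} = \frac{g}{2} + \frac{g^{2}}{2}$)
$m{\left(U \right)} = 864 - 18 U$ ($m{\left(U \right)} = \left(-48 + U\right) \left(4 \cdot 2^{2} - 34\right) = \left(-48 + U\right) \left(4 \cdot 4 - 34\right) = \left(-48 + U\right) \left(16 - 34\right) = \left(-48 + U\right) \left(-18\right) = 864 - 18 U$)
$\sqrt{P{\left(J{\left(-10 \right)} \right)} + m{\left(-157 \right)}} = \sqrt{\frac{1}{2} \cdot 11 \left(1 + 11\right) + \left(864 - -2826\right)} = \sqrt{\frac{1}{2} \cdot 11 \cdot 12 + \left(864 + 2826\right)} = \sqrt{66 + 3690} = \sqrt{3756} = 2 \sqrt{939}$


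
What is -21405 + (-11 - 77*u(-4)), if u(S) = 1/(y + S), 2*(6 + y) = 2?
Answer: -192667/9 ≈ -21407.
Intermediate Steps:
y = -5 (y = -6 + (½)*2 = -6 + 1 = -5)
u(S) = 1/(-5 + S)
-21405 + (-11 - 77*u(-4)) = -21405 + (-11 - 77/(-5 - 4)) = -21405 + (-11 - 77/(-9)) = -21405 + (-11 - 77*(-⅑)) = -21405 + (-11 + 77/9) = -21405 - 22/9 = -192667/9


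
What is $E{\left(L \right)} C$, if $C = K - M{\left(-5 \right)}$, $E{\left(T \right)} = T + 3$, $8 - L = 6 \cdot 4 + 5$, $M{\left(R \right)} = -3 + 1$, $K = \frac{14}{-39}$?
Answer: $- \frac{384}{13} \approx -29.538$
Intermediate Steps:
$K = - \frac{14}{39}$ ($K = 14 \left(- \frac{1}{39}\right) = - \frac{14}{39} \approx -0.35897$)
$M{\left(R \right)} = -2$
$L = -21$ ($L = 8 - \left(6 \cdot 4 + 5\right) = 8 - \left(24 + 5\right) = 8 - 29 = -21$)
$E{\left(T \right)} = 3 + T$
$C = \frac{64}{39}$ ($C = - \frac{14}{39} - -2 = - \frac{14}{39} + 2 = \frac{64}{39} \approx 1.641$)
$E{\left(L \right)} C = \left(3 - 21\right) \frac{64}{39} = \left(-18\right) \frac{64}{39} = - \frac{384}{13}$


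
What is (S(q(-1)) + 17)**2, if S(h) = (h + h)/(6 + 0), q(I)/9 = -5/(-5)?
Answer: 400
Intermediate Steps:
q(I) = 9 (q(I) = 9*(-5/(-5)) = 9*(-5*(-1/5)) = 9*1 = 9)
S(h) = h/3 (S(h) = (2*h)/6 = (2*h)*(1/6) = h/3)
(S(q(-1)) + 17)**2 = ((1/3)*9 + 17)**2 = (3 + 17)**2 = 20**2 = 400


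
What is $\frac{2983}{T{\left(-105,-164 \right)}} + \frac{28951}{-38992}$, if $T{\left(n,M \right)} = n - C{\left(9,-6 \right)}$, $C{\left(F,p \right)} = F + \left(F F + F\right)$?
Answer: $- \frac{30554785}{1988592} \approx -15.365$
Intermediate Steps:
$C{\left(F,p \right)} = F^{2} + 2 F$ ($C{\left(F,p \right)} = F + \left(F^{2} + F\right) = F + \left(F + F^{2}\right) = F^{2} + 2 F$)
$T{\left(n,M \right)} = -99 + n$ ($T{\left(n,M \right)} = n - 9 \left(2 + 9\right) = n - 9 \cdot 11 = n - 99 = -99 + n$)
$\frac{2983}{T{\left(-105,-164 \right)}} + \frac{28951}{-38992} = \frac{2983}{-99 - 105} + \frac{28951}{-38992} = \frac{2983}{-204} + 28951 \left(- \frac{1}{38992}\right) = 2983 \left(- \frac{1}{204}\right) - \frac{28951}{38992} = - \frac{2983}{204} - \frac{28951}{38992} = - \frac{30554785}{1988592}$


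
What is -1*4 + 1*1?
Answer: -3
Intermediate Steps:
-1*4 + 1*1 = -4 + 1 = -3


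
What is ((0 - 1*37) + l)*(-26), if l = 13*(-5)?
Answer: 2652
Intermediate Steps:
l = -65
((0 - 1*37) + l)*(-26) = ((0 - 1*37) - 65)*(-26) = ((0 - 37) - 65)*(-26) = (-37 - 65)*(-26) = -102*(-26) = 2652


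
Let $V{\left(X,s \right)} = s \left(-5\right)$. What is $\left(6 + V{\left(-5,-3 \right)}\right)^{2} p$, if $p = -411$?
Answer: $-181251$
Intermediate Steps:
$V{\left(X,s \right)} = - 5 s$
$\left(6 + V{\left(-5,-3 \right)}\right)^{2} p = \left(6 - -15\right)^{2} \left(-411\right) = \left(6 + 15\right)^{2} \left(-411\right) = 21^{2} \left(-411\right) = 441 \left(-411\right) = -181251$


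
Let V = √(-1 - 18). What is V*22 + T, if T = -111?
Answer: -111 + 22*I*√19 ≈ -111.0 + 95.896*I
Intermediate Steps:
V = I*√19 (V = √(-19) = I*√19 ≈ 4.3589*I)
V*22 + T = (I*√19)*22 - 111 = 22*I*√19 - 111 = -111 + 22*I*√19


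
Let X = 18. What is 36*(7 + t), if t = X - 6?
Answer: 684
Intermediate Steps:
t = 12 (t = 18 - 6 = 12)
36*(7 + t) = 36*(7 + 12) = 36*19 = 684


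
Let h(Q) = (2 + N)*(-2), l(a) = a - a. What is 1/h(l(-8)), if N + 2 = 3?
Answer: -1/6 ≈ -0.16667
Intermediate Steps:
N = 1 (N = -2 + 3 = 1)
l(a) = 0
h(Q) = -6 (h(Q) = (2 + 1)*(-2) = 3*(-2) = -6)
1/h(l(-8)) = 1/(-6) = -1/6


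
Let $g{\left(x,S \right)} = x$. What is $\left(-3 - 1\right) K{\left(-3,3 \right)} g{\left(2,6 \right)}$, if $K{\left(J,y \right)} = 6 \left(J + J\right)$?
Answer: $288$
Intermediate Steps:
$K{\left(J,y \right)} = 12 J$ ($K{\left(J,y \right)} = 6 \cdot 2 J = 12 J$)
$\left(-3 - 1\right) K{\left(-3,3 \right)} g{\left(2,6 \right)} = \left(-3 - 1\right) 12 \left(-3\right) 2 = \left(-4\right) \left(-36\right) 2 = 144 \cdot 2 = 288$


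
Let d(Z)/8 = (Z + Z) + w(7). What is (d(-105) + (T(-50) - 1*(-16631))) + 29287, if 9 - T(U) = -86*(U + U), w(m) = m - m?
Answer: 35647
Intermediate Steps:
w(m) = 0
T(U) = 9 + 172*U (T(U) = 9 - (-86)*(U + U) = 9 - (-86)*2*U = 9 - (-172)*U = 9 + 172*U)
d(Z) = 16*Z (d(Z) = 8*((Z + Z) + 0) = 8*(2*Z + 0) = 8*(2*Z) = 16*Z)
(d(-105) + (T(-50) - 1*(-16631))) + 29287 = (16*(-105) + ((9 + 172*(-50)) - 1*(-16631))) + 29287 = (-1680 + ((9 - 8600) + 16631)) + 29287 = (-1680 + (-8591 + 16631)) + 29287 = (-1680 + 8040) + 29287 = 6360 + 29287 = 35647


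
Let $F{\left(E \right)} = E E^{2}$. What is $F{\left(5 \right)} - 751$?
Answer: $-626$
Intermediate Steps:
$F{\left(E \right)} = E^{3}$
$F{\left(5 \right)} - 751 = 5^{3} - 751 = 125 - 751 = -626$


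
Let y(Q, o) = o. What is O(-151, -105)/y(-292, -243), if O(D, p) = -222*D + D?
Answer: -33371/243 ≈ -137.33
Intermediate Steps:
O(D, p) = -221*D
O(-151, -105)/y(-292, -243) = -221*(-151)/(-243) = 33371*(-1/243) = -33371/243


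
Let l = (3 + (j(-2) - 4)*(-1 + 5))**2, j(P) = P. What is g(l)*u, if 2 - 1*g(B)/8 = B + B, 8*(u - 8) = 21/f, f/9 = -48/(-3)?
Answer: -169345/3 ≈ -56448.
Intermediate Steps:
f = 144 (f = 9*(-48/(-3)) = 9*(-48*(-1/3)) = 9*16 = 144)
l = 441 (l = (3 + (-2 - 4)*(-1 + 5))**2 = (3 - 6*4)**2 = (3 - 24)**2 = (-21)**2 = 441)
u = 3079/384 (u = 8 + (21/144)/8 = 8 + (21*(1/144))/8 = 8 + (1/8)*(7/48) = 8 + 7/384 = 3079/384 ≈ 8.0182)
g(B) = 16 - 16*B (g(B) = 16 - 8*(B + B) = 16 - 16*B)
g(l)*u = (16 - 16*441)*(3079/384) = (16 - 7056)*(3079/384) = -7040*3079/384 = -169345/3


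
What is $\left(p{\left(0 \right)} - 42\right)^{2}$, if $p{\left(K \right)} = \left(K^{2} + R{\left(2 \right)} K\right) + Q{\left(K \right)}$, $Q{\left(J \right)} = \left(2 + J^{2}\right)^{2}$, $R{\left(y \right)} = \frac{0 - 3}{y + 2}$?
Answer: $1444$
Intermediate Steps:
$R{\left(y \right)} = - \frac{3}{2 + y}$
$p{\left(K \right)} = K^{2} + \left(2 + K^{2}\right)^{2} - \frac{3 K}{4}$ ($p{\left(K \right)} = \left(K^{2} + - \frac{3}{2 + 2} K\right) + \left(2 + K^{2}\right)^{2} = \left(K^{2} + - \frac{3}{4} K\right) + \left(2 + K^{2}\right)^{2} = \left(K^{2} + \left(-3\right) \frac{1}{4} K\right) + \left(2 + K^{2}\right)^{2} = \left(K^{2} - \frac{3 K}{4}\right) + \left(2 + K^{2}\right)^{2} = K^{2} + \left(2 + K^{2}\right)^{2} - \frac{3 K}{4}$)
$\left(p{\left(0 \right)} - 42\right)^{2} = \left(\left(4 + 0^{4} + 5 \cdot 0^{2} - 0\right) - 42\right)^{2} = \left(\left(4 + 0 + 5 \cdot 0 + 0\right) - 42\right)^{2} = \left(\left(4 + 0 + 0 + 0\right) - 42\right)^{2} = \left(4 - 42\right)^{2} = \left(-38\right)^{2} = 1444$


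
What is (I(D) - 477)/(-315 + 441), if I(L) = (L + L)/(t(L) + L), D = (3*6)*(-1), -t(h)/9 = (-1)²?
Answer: -1427/378 ≈ -3.7751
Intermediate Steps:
t(h) = -9 (t(h) = -9*(-1)² = -9*1 = -9)
D = -18 (D = 18*(-1) = -18)
I(L) = 2*L/(-9 + L) (I(L) = (L + L)/(-9 + L) = (2*L)/(-9 + L) = 2*L/(-9 + L))
(I(D) - 477)/(-315 + 441) = (2*(-18)/(-9 - 18) - 477)/(-315 + 441) = (2*(-18)/(-27) - 477)/126 = (2*(-18)*(-1/27) - 477)*(1/126) = (4/3 - 477)*(1/126) = -1427/3*1/126 = -1427/378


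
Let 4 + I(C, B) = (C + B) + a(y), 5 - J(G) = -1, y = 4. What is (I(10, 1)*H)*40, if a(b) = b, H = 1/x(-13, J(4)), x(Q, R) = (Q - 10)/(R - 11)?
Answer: 2200/23 ≈ 95.652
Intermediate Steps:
J(G) = 6 (J(G) = 5 - 1*(-1) = 5 + 1 = 6)
x(Q, R) = (-10 + Q)/(-11 + R)
H = 5/23 (H = 1/((-10 - 13)/(-11 + 6)) = 1/(-23/(-5)) = 1/(-⅕*(-23)) = 1/(23/5) = 5/23 ≈ 0.21739)
I(C, B) = B + C (I(C, B) = -4 + ((C + B) + 4) = -4 + ((B + C) + 4) = -4 + (4 + B + C) = B + C)
(I(10, 1)*H)*40 = ((1 + 10)*(5/23))*40 = (11*(5/23))*40 = (55/23)*40 = 2200/23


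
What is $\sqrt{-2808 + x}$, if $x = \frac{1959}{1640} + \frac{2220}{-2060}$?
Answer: $\frac{3 i \sqrt{2225556768810}}{84460} \approx 52.989 i$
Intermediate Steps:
$x = \frac{19737}{168920}$ ($x = 1959 \cdot \frac{1}{1640} + 2220 \left(- \frac{1}{2060}\right) = \frac{1959}{1640} - \frac{111}{103} = \frac{19737}{168920} \approx 0.11684$)
$\sqrt{-2808 + x} = \sqrt{-2808 + \frac{19737}{168920}} = \sqrt{- \frac{474307623}{168920}} = \frac{3 i \sqrt{2225556768810}}{84460}$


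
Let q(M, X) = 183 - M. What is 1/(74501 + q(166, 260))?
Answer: 1/74518 ≈ 1.3420e-5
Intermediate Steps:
1/(74501 + q(166, 260)) = 1/(74501 + (183 - 1*166)) = 1/(74501 + (183 - 166)) = 1/(74501 + 17) = 1/74518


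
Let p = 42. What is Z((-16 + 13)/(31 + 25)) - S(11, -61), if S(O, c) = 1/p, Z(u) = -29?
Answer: -1219/42 ≈ -29.024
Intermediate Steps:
S(O, c) = 1/42
Z((-16 + 13)/(31 + 25)) - S(11, -61) = -29 - 1*1/42 = -29 - 1/42 = -1219/42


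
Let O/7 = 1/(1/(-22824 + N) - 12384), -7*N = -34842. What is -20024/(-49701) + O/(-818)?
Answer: 12670351678224197/31448665036523019 ≈ 0.40289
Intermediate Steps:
N = 34842/7 (N = -⅐*(-34842) = 34842/7 ≈ 4977.4)
O = -874482/1547083591 (O = 7/(1/(-22824 + 34842/7) - 12384) = 7/(1/(-124926/7) - 12384) = 7/(-7/124926 - 12384) = 7/(-1547083591/124926) = 7*(-124926/1547083591) = -874482/1547083591 ≈ -0.00056525)
-20024/(-49701) + O/(-818) = -20024/(-49701) - 874482/1547083591/(-818) = -20024*(-1/49701) - 874482/1547083591*(-1/818) = 20024/49701 + 437241/632757188719 = 12670351678224197/31448665036523019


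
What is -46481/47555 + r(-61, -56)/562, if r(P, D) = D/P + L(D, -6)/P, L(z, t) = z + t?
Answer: -793925076/815140255 ≈ -0.97397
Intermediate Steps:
L(z, t) = t + z
r(P, D) = D/P + (-6 + D)/P
-46481/47555 + r(-61, -56)/562 = -46481/47555 + (2*(-3 - 56)/(-61))/562 = -46481*1/47555 + (2*(-1/61)*(-59))*(1/562) = -46481/47555 + (118/61)*(1/562) = -46481/47555 + 59/17141 = -793925076/815140255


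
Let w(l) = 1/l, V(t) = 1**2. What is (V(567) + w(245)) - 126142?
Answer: -30904544/245 ≈ -1.2614e+5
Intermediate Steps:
V(t) = 1
(V(567) + w(245)) - 126142 = (1 + 1/245) - 126142 = 246/245 - 126142 = -30904544/245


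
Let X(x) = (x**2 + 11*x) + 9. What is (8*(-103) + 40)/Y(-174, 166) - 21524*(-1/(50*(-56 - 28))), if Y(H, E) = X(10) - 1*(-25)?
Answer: -534041/64050 ≈ -8.3379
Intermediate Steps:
X(x) = 9 + x**2 + 11*x
Y(H, E) = 244 (Y(H, E) = (9 + 10**2 + 11*10) - 1*(-25) = (9 + 100 + 110) + 25 = 219 + 25 = 244)
(8*(-103) + 40)/Y(-174, 166) - 21524*(-1/(50*(-56 - 28))) = (8*(-103) + 40)/244 - 21524*(-1/(50*(-56 - 28))) = (-824 + 40)*(1/244) - 21524/((-84*(-50))) = -784*1/244 - 21524/4200 = -196/61 - 21524*1/4200 = -196/61 - 5381/1050 = -534041/64050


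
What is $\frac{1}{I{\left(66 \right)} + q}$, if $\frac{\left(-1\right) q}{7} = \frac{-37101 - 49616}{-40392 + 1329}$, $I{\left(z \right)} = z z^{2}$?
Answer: $\frac{39063}{11229849229} \approx 3.4785 \cdot 10^{-6}$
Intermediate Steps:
$I{\left(z \right)} = z^{3}$
$q = - \frac{607019}{39063}$ ($q = - 7 \frac{-37101 - 49616}{-40392 + 1329} = - 7 \left(- \frac{86717}{-39063}\right) = - 7 \left(\left(-86717\right) \left(- \frac{1}{39063}\right)\right) = \left(-7\right) \frac{86717}{39063} = - \frac{607019}{39063} \approx -15.539$)
$\frac{1}{I{\left(66 \right)} + q} = \frac{1}{66^{3} - \frac{607019}{39063}} = \frac{1}{287496 - \frac{607019}{39063}} = \frac{1}{\frac{11229849229}{39063}} = \frac{39063}{11229849229}$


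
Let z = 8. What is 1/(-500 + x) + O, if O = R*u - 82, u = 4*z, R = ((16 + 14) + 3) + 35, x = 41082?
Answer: 84978709/40582 ≈ 2094.0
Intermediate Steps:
R = 68 (R = (30 + 3) + 35 = 33 + 35 = 68)
u = 32 (u = 4*8 = 32)
O = 2094 (O = 68*32 - 82 = 2176 - 82 = 2094)
1/(-500 + x) + O = 1/(-500 + 41082) + 2094 = 1/40582 + 2094 = 84978709/40582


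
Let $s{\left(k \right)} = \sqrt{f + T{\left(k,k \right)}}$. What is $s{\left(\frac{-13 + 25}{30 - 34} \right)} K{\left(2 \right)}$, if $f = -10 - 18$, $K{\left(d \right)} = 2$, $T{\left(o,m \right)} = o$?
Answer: $2 i \sqrt{31} \approx 11.136 i$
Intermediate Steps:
$f = -28$
$s{\left(k \right)} = \sqrt{-28 + k}$
$s{\left(\frac{-13 + 25}{30 - 34} \right)} K{\left(2 \right)} = \sqrt{-28 + \frac{-13 + 25}{30 - 34}} \cdot 2 = \sqrt{-28 + \frac{12}{-4}} \cdot 2 = \sqrt{-28 + 12 \left(- \frac{1}{4}\right)} 2 = \sqrt{-28 - 3} \cdot 2 = \sqrt{-31} \cdot 2 = i \sqrt{31} \cdot 2 = 2 i \sqrt{31}$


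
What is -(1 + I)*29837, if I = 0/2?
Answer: -29837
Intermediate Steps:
I = 0 (I = 0*(1/2) = 0)
-(1 + I)*29837 = -(1 + 0)*29837 = -1*1*29837 = -1*29837 = -29837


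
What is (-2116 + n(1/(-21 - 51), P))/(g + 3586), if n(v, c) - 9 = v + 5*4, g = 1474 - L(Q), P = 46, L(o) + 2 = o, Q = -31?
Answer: -150265/366696 ≈ -0.40978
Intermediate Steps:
L(o) = -2 + o
g = 1507 (g = 1474 - (-2 - 31) = 1474 - 1*(-33) = 1474 + 33 = 1507)
n(v, c) = 29 + v (n(v, c) = 9 + (v + 5*4) = 9 + (v + 20) = 9 + (20 + v) = 29 + v)
(-2116 + n(1/(-21 - 51), P))/(g + 3586) = (-2116 + (29 + 1/(-21 - 51)))/(1507 + 3586) = (-2116 + (29 + 1/(-72)))/5093 = (-2116 + (29 - 1/72))*(1/5093) = (-2116 + 2087/72)*(1/5093) = -150265/72*1/5093 = -150265/366696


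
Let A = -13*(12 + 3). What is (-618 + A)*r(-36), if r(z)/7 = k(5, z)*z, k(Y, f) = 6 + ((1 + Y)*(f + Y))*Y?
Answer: -189305424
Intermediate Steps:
k(Y, f) = 6 + Y*(1 + Y)*(Y + f) (k(Y, f) = 6 + ((1 + Y)*(Y + f))*Y = 6 + Y*(1 + Y)*(Y + f))
A = -195 (A = -13*15 = -195)
r(z) = 7*z*(156 + 30*z) (r(z) = 7*((6 + 5² + 5³ + 5*z + z*5²)*z) = 7*((6 + 25 + 125 + 5*z + z*25)*z) = 7*((6 + 25 + 125 + 5*z + 25*z)*z) = 7*((156 + 30*z)*z) = 7*(z*(156 + 30*z)) = 7*z*(156 + 30*z))
(-618 + A)*r(-36) = (-618 - 195)*(42*(-36)*(26 + 5*(-36))) = -34146*(-36)*(26 - 180) = -34146*(-36)*(-154) = -813*232848 = -189305424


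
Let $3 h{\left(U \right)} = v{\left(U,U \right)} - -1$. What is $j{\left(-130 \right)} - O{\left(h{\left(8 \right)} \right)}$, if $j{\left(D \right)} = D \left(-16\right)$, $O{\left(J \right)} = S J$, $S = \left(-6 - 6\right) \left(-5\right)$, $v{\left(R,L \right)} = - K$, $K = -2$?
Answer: $2020$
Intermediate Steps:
$v{\left(R,L \right)} = 2$ ($v{\left(R,L \right)} = \left(-1\right) \left(-2\right) = 2$)
$S = 60$ ($S = \left(-12\right) \left(-5\right) = 60$)
$h{\left(U \right)} = 1$ ($h{\left(U \right)} = \frac{2 - -1}{3} = \frac{2 + 1}{3} = \frac{1}{3} \cdot 3 = 1$)
$O{\left(J \right)} = 60 J$
$j{\left(D \right)} = - 16 D$
$j{\left(-130 \right)} - O{\left(h{\left(8 \right)} \right)} = \left(-16\right) \left(-130\right) - 60 \cdot 1 = 2080 - 60 = 2020$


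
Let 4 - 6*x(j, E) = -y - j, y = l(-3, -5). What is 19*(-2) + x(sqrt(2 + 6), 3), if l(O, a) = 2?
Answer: -37 + sqrt(2)/3 ≈ -36.529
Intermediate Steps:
y = 2
x(j, E) = 1 + j/6 (x(j, E) = 2/3 - (-1*2 - j)/6 = 2/3 - (-2 - j)/6 = 2/3 + (1/3 + j/6) = 1 + j/6)
19*(-2) + x(sqrt(2 + 6), 3) = 19*(-2) + (1 + sqrt(2 + 6)/6) = -38 + (1 + sqrt(8)/6) = -38 + (1 + (2*sqrt(2))/6) = -38 + (1 + sqrt(2)/3) = -37 + sqrt(2)/3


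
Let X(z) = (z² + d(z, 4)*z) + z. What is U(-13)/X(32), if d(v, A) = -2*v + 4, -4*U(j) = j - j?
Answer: 0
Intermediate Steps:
U(j) = 0 (U(j) = -(j - j)/4 = -¼*0 = 0)
d(v, A) = 4 - 2*v
X(z) = z + z² + z*(4 - 2*z) (X(z) = (z² + (4 - 2*z)*z) + z = (z² + z*(4 - 2*z)) + z = z + z² + z*(4 - 2*z))
U(-13)/X(32) = 0/((32*(5 - 1*32))) = 0/((32*(5 - 32))) = 0/((32*(-27))) = 0/(-864) = 0*(-1/864) = 0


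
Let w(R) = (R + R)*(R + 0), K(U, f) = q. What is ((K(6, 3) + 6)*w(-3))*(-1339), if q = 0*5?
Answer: -144612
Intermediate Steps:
q = 0
K(U, f) = 0
w(R) = 2*R**2 (w(R) = (2*R)*R = 2*R**2)
((K(6, 3) + 6)*w(-3))*(-1339) = ((0 + 6)*(2*(-3)**2))*(-1339) = (6*(2*9))*(-1339) = (6*18)*(-1339) = 108*(-1339) = -144612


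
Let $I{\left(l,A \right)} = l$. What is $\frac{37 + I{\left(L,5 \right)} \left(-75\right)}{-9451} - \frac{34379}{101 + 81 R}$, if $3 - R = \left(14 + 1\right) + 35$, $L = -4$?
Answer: $\frac{323667007}{35025406} \approx 9.2409$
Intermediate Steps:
$R = -47$ ($R = 3 - \left(\left(14 + 1\right) + 35\right) = 3 - \left(15 + 35\right) = 3 - 50 = -47$)
$\frac{37 + I{\left(L,5 \right)} \left(-75\right)}{-9451} - \frac{34379}{101 + 81 R} = \frac{37 - -300}{-9451} - \frac{34379}{101 + 81 \left(-47\right)} = \left(37 + 300\right) \left(- \frac{1}{9451}\right) - \frac{34379}{101 - 3807} = 337 \left(- \frac{1}{9451}\right) - \frac{34379}{-3706} = - \frac{337}{9451} - - \frac{34379}{3706} = - \frac{337}{9451} + \frac{34379}{3706} = \frac{323667007}{35025406}$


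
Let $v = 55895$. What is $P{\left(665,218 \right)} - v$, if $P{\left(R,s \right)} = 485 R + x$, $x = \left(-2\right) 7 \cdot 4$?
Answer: $266574$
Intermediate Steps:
$x = -56$ ($x = \left(-14\right) 4 = -56$)
$P{\left(R,s \right)} = -56 + 485 R$ ($P{\left(R,s \right)} = 485 R - 56 = -56 + 485 R$)
$P{\left(665,218 \right)} - v = \left(-56 + 485 \cdot 665\right) - 55895 = \left(-56 + 322525\right) - 55895 = 322469 - 55895 = 266574$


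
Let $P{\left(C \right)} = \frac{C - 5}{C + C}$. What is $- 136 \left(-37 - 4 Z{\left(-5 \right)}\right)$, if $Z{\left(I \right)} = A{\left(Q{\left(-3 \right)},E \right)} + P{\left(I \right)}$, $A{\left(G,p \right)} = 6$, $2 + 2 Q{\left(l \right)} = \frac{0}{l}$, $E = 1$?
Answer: $8840$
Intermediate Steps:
$P{\left(C \right)} = \frac{-5 + C}{2 C}$
$Q{\left(l \right)} = -1$ ($Q{\left(l \right)} = -1 + \frac{0 \frac{1}{l}}{2} = -1 + \frac{1}{2} \cdot 0 = -1 + 0 = -1$)
$Z{\left(I \right)} = 6 + \frac{-5 + I}{2 I}$
$- 136 \left(-37 - 4 Z{\left(-5 \right)}\right) = - 136 \left(-37 - 4 \frac{-5 + 13 \left(-5\right)}{2 \left(-5\right)}\right) = - 136 \left(-37 - 4 \cdot \frac{1}{2} \left(- \frac{1}{5}\right) \left(-5 - 65\right)\right) = - 136 \left(-37 - 4 \cdot \frac{1}{2} \left(- \frac{1}{5}\right) \left(-70\right)\right) = - 136 \left(-37 - 28\right) = \left(-136\right) \left(-65\right) = 8840$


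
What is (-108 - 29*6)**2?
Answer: 79524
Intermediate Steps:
(-108 - 29*6)**2 = (-108 - 174)**2 = (-282)**2 = 79524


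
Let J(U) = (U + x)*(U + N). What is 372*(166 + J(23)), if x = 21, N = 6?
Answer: 536424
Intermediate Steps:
J(U) = (6 + U)*(21 + U) (J(U) = (U + 21)*(U + 6) = (21 + U)*(6 + U) = (6 + U)*(21 + U))
372*(166 + J(23)) = 372*(166 + (126 + 23² + 27*23)) = 372*(166 + (126 + 529 + 621)) = 372*(166 + 1276) = 372*1442 = 536424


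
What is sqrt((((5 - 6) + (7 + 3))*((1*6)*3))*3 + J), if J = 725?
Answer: sqrt(1211) ≈ 34.799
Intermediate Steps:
sqrt((((5 - 6) + (7 + 3))*((1*6)*3))*3 + J) = sqrt((((5 - 6) + (7 + 3))*((1*6)*3))*3 + 725) = sqrt(((-1 + 10)*(6*3))*3 + 725) = sqrt((9*18)*3 + 725) = sqrt(162*3 + 725) = sqrt(486 + 725) = sqrt(1211)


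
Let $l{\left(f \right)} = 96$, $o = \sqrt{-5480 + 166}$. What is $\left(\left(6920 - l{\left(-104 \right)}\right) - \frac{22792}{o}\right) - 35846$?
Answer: $-29022 + \frac{11396 i \sqrt{5314}}{2657} \approx -29022.0 + 312.66 i$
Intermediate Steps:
$o = i \sqrt{5314}$ ($o = \sqrt{-5314} = i \sqrt{5314} \approx 72.897 i$)
$\left(\left(6920 - l{\left(-104 \right)}\right) - \frac{22792}{o}\right) - 35846 = \left(\left(6920 - 96\right) - \frac{22792}{i \sqrt{5314}}\right) - 35846 = \left(\left(6920 - 96\right) - 22792 \left(- \frac{i \sqrt{5314}}{5314}\right)\right) - 35846 = \left(6824 - - \frac{11396 i \sqrt{5314}}{2657}\right) - 35846 = \left(6824 + \frac{11396 i \sqrt{5314}}{2657}\right) - 35846 = -29022 + \frac{11396 i \sqrt{5314}}{2657}$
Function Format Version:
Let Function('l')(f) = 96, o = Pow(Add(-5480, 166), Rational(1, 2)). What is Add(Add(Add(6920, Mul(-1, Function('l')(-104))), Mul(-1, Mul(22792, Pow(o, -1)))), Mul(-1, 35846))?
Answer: Add(-29022, Mul(Rational(11396, 2657), I, Pow(5314, Rational(1, 2)))) ≈ Add(-29022., Mul(312.66, I))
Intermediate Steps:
o = Mul(I, Pow(5314, Rational(1, 2))) (o = Pow(-5314, Rational(1, 2)) = Mul(I, Pow(5314, Rational(1, 2))) ≈ Mul(72.897, I))
Add(Add(Add(6920, Mul(-1, Function('l')(-104))), Mul(-1, Mul(22792, Pow(o, -1)))), Mul(-1, 35846)) = Add(Add(Add(6920, Mul(-1, 96)), Mul(-1, Mul(22792, Pow(Mul(I, Pow(5314, Rational(1, 2))), -1)))), Mul(-1, 35846)) = Add(Add(Add(6920, -96), Mul(-1, Mul(22792, Mul(Rational(-1, 5314), I, Pow(5314, Rational(1, 2)))))), -35846) = Add(Add(6824, Mul(-1, Mul(Rational(-11396, 2657), I, Pow(5314, Rational(1, 2))))), -35846) = Add(Add(6824, Mul(Rational(11396, 2657), I, Pow(5314, Rational(1, 2)))), -35846) = Add(-29022, Mul(Rational(11396, 2657), I, Pow(5314, Rational(1, 2))))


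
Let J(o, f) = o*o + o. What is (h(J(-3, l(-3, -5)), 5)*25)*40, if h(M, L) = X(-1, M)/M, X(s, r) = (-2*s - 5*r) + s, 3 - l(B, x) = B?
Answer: -14500/3 ≈ -4833.3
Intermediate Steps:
l(B, x) = 3 - B
X(s, r) = -s - 5*r (X(s, r) = (-5*r - 2*s) + s = -s - 5*r)
J(o, f) = o + o² (J(o, f) = o² + o = o + o²)
h(M, L) = (1 - 5*M)/M (h(M, L) = (-1*(-1) - 5*M)/M = (1 - 5*M)/M)
(h(J(-3, l(-3, -5)), 5)*25)*40 = ((-5 + 1/(-3*(1 - 3)))*25)*40 = ((-5 + 1/(-3*(-2)))*25)*40 = ((-5 + 1/6)*25)*40 = ((-5 + ⅙)*25)*40 = -29/6*25*40 = -725/6*40 = -14500/3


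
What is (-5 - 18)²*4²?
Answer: 8464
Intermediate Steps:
(-5 - 18)²*4² = (-23)²*16 = 529*16 = 8464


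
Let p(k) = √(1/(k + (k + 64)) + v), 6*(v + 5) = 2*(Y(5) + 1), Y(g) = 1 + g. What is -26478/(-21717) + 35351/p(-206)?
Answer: 2942/2413 - 70702*I*√80823/929 ≈ 1.2192 - 21636.0*I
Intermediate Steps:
v = -8/3 (v = -5 + (2*((1 + 5) + 1))/6 = -5 + (2*(6 + 1))/6 = -5 + (2*7)/6 = -5 + (⅙)*14 = -5 + 7/3 = -8/3 ≈ -2.6667)
p(k) = √(-8/3 + 1/(64 + 2*k)) (p(k) = √(1/(k + (k + 64)) - 8/3) = √(1/(k + (64 + k)) - 8/3) = √(1/(64 + 2*k) - 8/3) = √(-8/3 + 1/(64 + 2*k)))
-26478/(-21717) + 35351/p(-206) = -26478/(-21717) + 35351/((√6*√((-509 - 16*(-206))/(32 - 206))/6)) = -26478*(-1/21717) + 35351/((√6*√((-509 + 3296)/(-174))/6)) = 2942/2413 + 35351/((√6*√(-1/174*2787)/6)) = 2942/2413 + 35351/((√6*√(-929/58)/6)) = 2942/2413 + 35351/((√6*(I*√53882/58)/6)) = 2942/2413 + 35351/((I*√80823/174)) = 2942/2413 + 35351*(-2*I*√80823/929) = 2942/2413 - 70702*I*√80823/929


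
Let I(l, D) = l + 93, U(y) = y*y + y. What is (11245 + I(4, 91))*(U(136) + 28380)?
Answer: 533210104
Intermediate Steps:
U(y) = y + y² (U(y) = y² + y = y + y²)
I(l, D) = 93 + l
(11245 + I(4, 91))*(U(136) + 28380) = (11245 + (93 + 4))*(136*(1 + 136) + 28380) = (11245 + 97)*(136*137 + 28380) = 11342*(18632 + 28380) = 11342*47012 = 533210104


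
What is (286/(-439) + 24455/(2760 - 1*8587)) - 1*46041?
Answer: -117787720440/2558053 ≈ -46046.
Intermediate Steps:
(286/(-439) + 24455/(2760 - 1*8587)) - 1*46041 = (286*(-1/439) + 24455/(2760 - 8587)) - 46041 = (-286/439 + 24455/(-5827)) - 46041 = (-286/439 + 24455*(-1/5827)) - 46041 = (-286/439 - 24455/5827) - 46041 = -12402267/2558053 - 46041 = -117787720440/2558053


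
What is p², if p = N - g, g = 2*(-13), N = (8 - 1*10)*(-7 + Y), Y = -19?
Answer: 6084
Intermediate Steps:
N = 52 (N = (8 - 1*10)*(-7 - 19) = (8 - 10)*(-26) = -2*(-26) = 52)
g = -26
p = 78 (p = 52 - 1*(-26) = 52 + 26 = 78)
p² = 78² = 6084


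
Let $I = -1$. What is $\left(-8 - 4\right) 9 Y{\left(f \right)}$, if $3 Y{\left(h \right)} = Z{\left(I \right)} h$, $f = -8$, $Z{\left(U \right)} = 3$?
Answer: $864$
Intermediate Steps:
$Y{\left(h \right)} = h$ ($Y{\left(h \right)} = \frac{3 h}{3} = h$)
$\left(-8 - 4\right) 9 Y{\left(f \right)} = \left(-8 - 4\right) 9 \left(-8\right) = \left(-12\right) 9 \left(-8\right) = \left(-108\right) \left(-8\right) = 864$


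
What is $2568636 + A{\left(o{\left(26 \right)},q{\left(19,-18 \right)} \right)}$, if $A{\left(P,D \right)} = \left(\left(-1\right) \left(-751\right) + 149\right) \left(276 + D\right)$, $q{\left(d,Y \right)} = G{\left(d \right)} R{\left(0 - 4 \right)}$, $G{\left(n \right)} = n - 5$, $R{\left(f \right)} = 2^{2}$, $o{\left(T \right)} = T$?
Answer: $2867436$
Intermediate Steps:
$R{\left(f \right)} = 4$
$G{\left(n \right)} = -5 + n$ ($G{\left(n \right)} = n - 5 = -5 + n$)
$q{\left(d,Y \right)} = -20 + 4 d$ ($q{\left(d,Y \right)} = \left(-5 + d\right) 4 = -20 + 4 d$)
$A{\left(P,D \right)} = 248400 + 900 D$ ($A{\left(P,D \right)} = \left(751 + 149\right) \left(276 + D\right) = 900 \left(276 + D\right) = 248400 + 900 D$)
$2568636 + A{\left(o{\left(26 \right)},q{\left(19,-18 \right)} \right)} = 2568636 + \left(248400 + 900 \left(-20 + 4 \cdot 19\right)\right) = 2568636 + \left(248400 + 900 \left(-20 + 76\right)\right) = 2568636 + \left(248400 + 900 \cdot 56\right) = 2568636 + \left(248400 + 50400\right) = 2568636 + 298800 = 2867436$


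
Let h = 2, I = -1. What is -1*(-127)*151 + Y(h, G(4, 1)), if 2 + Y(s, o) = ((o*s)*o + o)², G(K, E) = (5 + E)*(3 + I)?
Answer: 109175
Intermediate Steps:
G(K, E) = 10 + 2*E (G(K, E) = (5 + E)*(3 - 1) = (5 + E)*2 = 10 + 2*E)
Y(s, o) = -2 + (o + s*o²)² (Y(s, o) = -2 + ((o*s)*o + o)² = -2 + (s*o² + o)² = -2 + (o + s*o²)²)
-1*(-127)*151 + Y(h, G(4, 1)) = -1*(-127)*151 + (-2 + (10 + 2*1)²*(1 + (10 + 2*1)*2)²) = 127*151 + (-2 + (10 + 2)²*(1 + (10 + 2)*2)²) = 19177 + (-2 + 12²*(1 + 12*2)²) = 19177 + (-2 + 144*(1 + 24)²) = 19177 + (-2 + 144*25²) = 19177 + (-2 + 144*625) = 19177 + (-2 + 90000) = 19177 + 89998 = 109175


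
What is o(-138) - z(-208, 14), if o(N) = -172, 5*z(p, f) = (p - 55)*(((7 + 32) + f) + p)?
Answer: -8325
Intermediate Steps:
z(p, f) = (-55 + p)*(39 + f + p)/5 (z(p, f) = ((p - 55)*(((7 + 32) + f) + p))/5 = ((-55 + p)*((39 + f) + p))/5 = ((-55 + p)*(39 + f + p))/5 = (-55 + p)*(39 + f + p)/5)
o(-138) - z(-208, 14) = -172 - (-429 - 11*14 - 16/5*(-208) + (⅕)*(-208)² + (⅕)*14*(-208)) = -172 - (-429 - 154 + 3328/5 + (⅕)*43264 - 2912/5) = -172 - (-429 - 154 + 3328/5 + 43264/5 - 2912/5) = -172 - 1*8153 = -172 - 8153 = -8325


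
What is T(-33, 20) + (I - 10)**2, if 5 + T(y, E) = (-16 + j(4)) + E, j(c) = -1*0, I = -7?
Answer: 288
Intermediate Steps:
j(c) = 0
T(y, E) = -21 + E (T(y, E) = -5 + ((-16 + 0) + E) = -5 + (-16 + E) = -21 + E)
T(-33, 20) + (I - 10)**2 = (-21 + 20) + (-7 - 10)**2 = -1 + (-17)**2 = -1 + 289 = 288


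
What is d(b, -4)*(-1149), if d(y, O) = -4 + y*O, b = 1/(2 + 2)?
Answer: 5745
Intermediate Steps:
b = ¼ (b = 1/4 = ¼ ≈ 0.25000)
d(y, O) = -4 + O*y
d(b, -4)*(-1149) = (-4 - 4*¼)*(-1149) = (-4 - 1)*(-1149) = -5*(-1149) = 5745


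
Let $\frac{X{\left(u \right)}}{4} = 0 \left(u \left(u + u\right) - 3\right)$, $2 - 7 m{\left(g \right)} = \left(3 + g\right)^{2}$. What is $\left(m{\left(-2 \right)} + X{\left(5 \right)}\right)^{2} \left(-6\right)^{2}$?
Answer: $\frac{36}{49} \approx 0.73469$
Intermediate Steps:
$m{\left(g \right)} = \frac{2}{7} - \frac{\left(3 + g\right)^{2}}{7}$
$X{\left(u \right)} = 0$ ($X{\left(u \right)} = 4 \cdot 0 \left(u \left(u + u\right) - 3\right) = 4 \cdot 0 \left(u 2 u - 3\right) = 4 \cdot 0 \left(2 u^{2} - 3\right) = 4 \cdot 0 \left(-3 + 2 u^{2}\right) = 4 \cdot 0 = 0$)
$\left(m{\left(-2 \right)} + X{\left(5 \right)}\right)^{2} \left(-6\right)^{2} = \left(\left(\frac{2}{7} - \frac{\left(3 - 2\right)^{2}}{7}\right) + 0\right)^{2} \left(-6\right)^{2} = \left(\left(\frac{2}{7} - \frac{1^{2}}{7}\right) + 0\right)^{2} \cdot 36 = \left(\left(\frac{2}{7} - \frac{1}{7}\right) + 0\right)^{2} \cdot 36 = \left(\frac{1}{7} + 0\right)^{2} \cdot 36 = \left(\frac{1}{7}\right)^{2} \cdot 36 = \frac{1}{49} \cdot 36 = \frac{36}{49}$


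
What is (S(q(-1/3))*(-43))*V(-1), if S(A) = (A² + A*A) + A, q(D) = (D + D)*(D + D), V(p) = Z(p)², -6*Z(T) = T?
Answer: -731/729 ≈ -1.0027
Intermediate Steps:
Z(T) = -T/6
V(p) = p²/36 (V(p) = (-p/6)² = p²/36)
q(D) = 4*D² (q(D) = (2*D)*(2*D) = 4*D²)
S(A) = A + 2*A² (S(A) = (A² + A²) + A = 2*A² + A = A + 2*A²)
(S(q(-1/3))*(-43))*V(-1) = (((4*(-1/3)²)*(1 + 2*(4*(-1/3)²)))*(-43))*((1/36)*(-1)²) = (((4*(-1*⅓)²)*(1 + 2*(4*(-1*⅓)²)))*(-43))*((1/36)*1) = (((4*(-⅓)²)*(1 + 2*(4*(-⅓)²)))*(-43))*(1/36) = (((4*(⅑))*(1 + 2*(4*(⅑))))*(-43))*(1/36) = ((4*(1 + 2*(4/9))/9)*(-43))*(1/36) = ((4*(1 + 8/9)/9)*(-43))*(1/36) = (((4/9)*(17/9))*(-43))*(1/36) = ((68/81)*(-43))*(1/36) = -2924/81*1/36 = -731/729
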